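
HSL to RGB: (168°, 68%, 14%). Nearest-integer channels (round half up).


H=168°, S=0.68, L=0.14
C = (1-|2L-1|)×S = (1-|-0.72|)×0.68 = 0.1904
H' = H/60 = 168/60 ≈ 2.8000; X = C×(1-|H' mod 2 - 1|) = 0.15232
m = L - C/2 = 0.14 - 0.0952 = 0.0448
Sector ⌊H'⌋ = 2 → (R',G',B') = (0.0, 0.1904, 0.15232)
RGB = ((R'+m)×255, (G'+m)×255, (B'+m)×255) = (11.424, 59.976, 50.2656)
Round half up → RGB(11, 60, 50)


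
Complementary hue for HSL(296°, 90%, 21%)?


Complement = opposite side of color wheel = hue + 180°
H' = (296 + 180) mod 360 = 116°
S and L unchanged.
= HSL(116°, 90%, 21%)


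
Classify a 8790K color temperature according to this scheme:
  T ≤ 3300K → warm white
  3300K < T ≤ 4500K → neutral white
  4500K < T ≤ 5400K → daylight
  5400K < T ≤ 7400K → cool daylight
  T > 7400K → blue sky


Temperature: 8790K
8790K > 7400K → blue sky
Classification: blue sky


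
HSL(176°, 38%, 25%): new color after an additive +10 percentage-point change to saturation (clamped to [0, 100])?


Original S = 38%
Adjustment = +10 percentage points
New S = 38 + (10) = 48
Clamp to [0, 100] → 48
= HSL(176°, 48%, 25%)


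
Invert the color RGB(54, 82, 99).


Invert: (255-R, 255-G, 255-B)
R: 255-54 = 201
G: 255-82 = 173
B: 255-99 = 156
= RGB(201, 173, 156)


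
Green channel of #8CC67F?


Color: #8CC67F
R = 8C = 140
G = C6 = 198
B = 7F = 127
Green = 198


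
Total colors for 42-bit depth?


Colors = 2^bits = 2^42
= 4,398,046,511,104 colors


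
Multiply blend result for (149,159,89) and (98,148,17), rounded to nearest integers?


Multiply: C = A×B/255, rounded to nearest integer
R: 149×98/255 = 14602/255 ≈ 57.263 → 57
G: 159×148/255 = 23532/255 ≈ 92.282 → 92
B: 89×17/255 = 1513/255 ≈ 5.933 → 6
= RGB(57, 92, 6)


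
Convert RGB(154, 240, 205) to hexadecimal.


R = 154 → 9A (hex)
G = 240 → F0 (hex)
B = 205 → CD (hex)
Hex = #9AF0CD


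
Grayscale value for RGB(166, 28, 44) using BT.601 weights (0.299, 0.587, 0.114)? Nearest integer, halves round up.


Gray = 0.299×R + 0.587×G + 0.114×B
Gray = 0.299×166 + 0.587×28 + 0.114×44
Gray = 49.634 + 16.436 + 5.016
Gray = 71.086 → round half up → 71
Gray = 71


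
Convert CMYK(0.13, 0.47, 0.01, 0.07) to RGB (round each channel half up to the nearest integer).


R = 255 × (1-C) × (1-K) = 255 × 0.87 × 0.93 = 206.3205 → 206
G = 255 × (1-M) × (1-K) = 255 × 0.53 × 0.93 = 125.6895 → 126
B = 255 × (1-Y) × (1-K) = 255 × 0.99 × 0.93 = 234.7785 → 235
= RGB(206, 126, 235)


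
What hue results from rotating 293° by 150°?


New hue = (H + rotation) mod 360
New hue = (293 + 150) mod 360
= 443 mod 360
= 83°


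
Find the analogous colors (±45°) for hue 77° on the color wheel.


Base hue: 77°
Left analog: (77 - 45) mod 360 = 32°
Right analog: (77 + 45) mod 360 = 122°
Analogous hues = 32° and 122°


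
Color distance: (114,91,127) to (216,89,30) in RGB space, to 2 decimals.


d = √[(R₁-R₂)² + (G₁-G₂)² + (B₁-B₂)²]
d = √[(114-216)² + (91-89)² + (127-30)²]
d = √[10404 + 4 + 9409]
d = √19817
d ≈ 140.77


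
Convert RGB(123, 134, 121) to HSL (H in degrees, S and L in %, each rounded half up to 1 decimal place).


Normalize: R'=123/255≈0.4824, G'=134/255≈0.5255, B'=121/255≈0.4745
Max=134/255, Min=121/255, Δ=Max-Min=13/255
L = (Max+Min)/2 = (134+121)/510 = 255/510 = 0.5 → L = 50.0%
L ≤ 0.5 → S = Δ/(Max+Min) = 13/(134+121) = 13/255 = 0.05098… → S = 5.1%
(the 1/255 factors cancel in S and H, so raw channel differences can be used)
Max is G' → H = 60 × ((B-R)/Δ + 2) = 60 × ((121-123)/13 + 2)
  -2/13 + 2 = -0.1538… + 2 = 1.8461…
  H = 60 × 1.8461… = 110.769…° → H = 110.8°
= HSL(110.8°, 5.1%, 50.0%)


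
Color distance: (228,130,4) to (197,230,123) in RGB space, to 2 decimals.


d = √[(R₁-R₂)² + (G₁-G₂)² + (B₁-B₂)²]
d = √[(228-197)² + (130-230)² + (4-123)²]
d = √[961 + 10000 + 14161]
d = √25122
d ≈ 158.50


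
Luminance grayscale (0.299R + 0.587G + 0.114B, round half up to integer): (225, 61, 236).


Gray = 0.299×R + 0.587×G + 0.114×B
Gray = 0.299×225 + 0.587×61 + 0.114×236
Gray = 67.275 + 35.807 + 26.904
Gray = 129.986 → round half up → 130
Gray = 130


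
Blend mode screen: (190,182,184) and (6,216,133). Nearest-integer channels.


Screen: C = 255 - (255-A)×(255-B)/255, rounded to nearest integer
R: 255 - (255-190)×(255-6)/255 = 255 - 16185/255 ≈ 255 - 63.471 = 191.529 → 192
G: 255 - (255-182)×(255-216)/255 = 255 - 2847/255 ≈ 255 - 11.165 = 243.835 → 244
B: 255 - (255-184)×(255-133)/255 = 255 - 8662/255 ≈ 255 - 33.969 = 221.031 → 221
= RGB(192, 244, 221)


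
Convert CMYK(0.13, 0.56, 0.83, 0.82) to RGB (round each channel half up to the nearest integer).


R = 255 × (1-C) × (1-K) = 255 × 0.87 × 0.18 = 39.933 → 40
G = 255 × (1-M) × (1-K) = 255 × 0.44 × 0.18 = 20.196 → 20
B = 255 × (1-Y) × (1-K) = 255 × 0.17 × 0.18 = 7.803 → 8
= RGB(40, 20, 8)


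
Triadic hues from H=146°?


Triadic: equally spaced at 120° intervals
H1 = 146°
H2 = (146 + 120) mod 360 = 266°
H3 = (146 + 240) mod 360 = 26°
Triadic = 146°, 266°, 26°


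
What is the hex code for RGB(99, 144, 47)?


R = 99 → 63 (hex)
G = 144 → 90 (hex)
B = 47 → 2F (hex)
Hex = #63902F


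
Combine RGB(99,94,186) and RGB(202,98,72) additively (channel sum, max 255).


Additive: each channel = min(255, C₁+C₂)
R: 99+202 = 301 → 255
G: 94+98 = 192 → 192
B: 186+72 = 258 → 255
= RGB(255, 192, 255)


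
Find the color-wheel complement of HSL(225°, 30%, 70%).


Complement = opposite side of color wheel = hue + 180°
H' = (225 + 180) mod 360 = 45°
S and L unchanged.
= HSL(45°, 30%, 70%)


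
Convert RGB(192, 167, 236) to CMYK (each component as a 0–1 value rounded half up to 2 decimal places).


R'=192/255≈0.7529, G'=167/255≈0.6549, B'=236/255≈0.9255
K = 1 - max(R',G',B') = 1 - 236/255 = 19/255 = 0.07450… → 0.07
(1-R'-K)/(1-K) simplifies to (max-R)/max with max = 236:
C = (236-192)/236 = 44/236 = 0.18644… → 0.19
M = (236-167)/236 = 69/236 = 0.29237… → 0.29
Y = (236-236)/236 = 0/236 = 0 → 0.00
= CMYK(0.19, 0.29, 0.00, 0.07)


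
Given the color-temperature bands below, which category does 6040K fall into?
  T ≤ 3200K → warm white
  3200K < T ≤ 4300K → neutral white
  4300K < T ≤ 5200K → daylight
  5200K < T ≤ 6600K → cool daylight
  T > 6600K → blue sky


Temperature: 6040K
5200K < 6040K ≤ 6600K → cool daylight
Classification: cool daylight


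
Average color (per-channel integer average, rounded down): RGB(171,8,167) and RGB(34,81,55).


Midpoint: each channel = ⌊(C₁+C₂)/2⌋
R: ⌊(171+34)/2⌋ = 102
G: ⌊(8+81)/2⌋ = 44
B: ⌊(167+55)/2⌋ = 111
= RGB(102, 44, 111)


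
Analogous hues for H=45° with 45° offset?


Base hue: 45°
Left analog: (45 - 45) mod 360 = 0°
Right analog: (45 + 45) mod 360 = 90°
Analogous hues = 0° and 90°


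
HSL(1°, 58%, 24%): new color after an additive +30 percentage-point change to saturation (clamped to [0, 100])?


Original S = 58%
Adjustment = +30 percentage points
New S = 58 + (30) = 88
Clamp to [0, 100] → 88
= HSL(1°, 88%, 24%)


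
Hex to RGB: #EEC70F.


EE → 238 (R)
C7 → 199 (G)
0F → 15 (B)
= RGB(238, 199, 15)


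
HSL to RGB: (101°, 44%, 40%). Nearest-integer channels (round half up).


H=101°, S=0.44, L=0.40
C = (1-|2L-1|)×S = (1-|-0.20|)×0.44 = 0.352
H' = H/60 = 101/60 ≈ 1.6833; X = C×(1-|H' mod 2 - 1|) ≈ 0.1115
m = L - C/2 = 0.40 - 0.176 = 0.224
Sector ⌊H'⌋ = 1 → (R',G',B') = (≈0.1115, 0.352, 0.0)
RGB = ((R'+m)×255, (G'+m)×255, (B'+m)×255) = (85.544, 146.88, 57.12)
Round half up → RGB(86, 147, 57)


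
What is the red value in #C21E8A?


Color: #C21E8A
R = C2 = 194
G = 1E = 30
B = 8A = 138
Red = 194


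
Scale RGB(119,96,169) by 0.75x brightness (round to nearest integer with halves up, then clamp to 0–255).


Multiply each channel by 0.75, round half up, clamp to [0, 255]
R: 119×0.75 = 89.25 → round → 89
G: 96×0.75 = 72
B: 169×0.75 = 126.75 → round → 127
= RGB(89, 72, 127)


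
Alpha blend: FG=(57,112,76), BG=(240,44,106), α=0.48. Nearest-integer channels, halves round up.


C = α×F + (1-α)×B, with 1-α = 0.52
R: 0.48×57 + 0.52×240 = 27.36 + 124.80 = 152.16 → 152
G: 0.48×112 + 0.52×44 = 53.76 + 22.88 = 76.64 → 77
B: 0.48×76 + 0.52×106 = 36.48 + 55.12 = 91.60 → 92
= RGB(152, 77, 92)


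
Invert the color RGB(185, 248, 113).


Invert: (255-R, 255-G, 255-B)
R: 255-185 = 70
G: 255-248 = 7
B: 255-113 = 142
= RGB(70, 7, 142)


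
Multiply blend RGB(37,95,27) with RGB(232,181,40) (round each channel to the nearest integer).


Multiply: C = A×B/255, rounded to nearest integer
R: 37×232/255 = 8584/255 ≈ 33.663 → 34
G: 95×181/255 = 17195/255 ≈ 67.431 → 67
B: 27×40/255 = 1080/255 ≈ 4.235 → 4
= RGB(34, 67, 4)


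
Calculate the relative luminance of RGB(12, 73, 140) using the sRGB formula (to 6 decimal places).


Linearize each channel (sRGB transfer function): c = v/255; c_lin = c/12.92 if c ≤ 0.04045, else ((c+0.055)/1.055)^2.4
  R: 12/255 ≈ 0.047059 > 0.04045 → ((0.047059+0.055)/1.055)^2.4 ≈ 0.003677
  G: 73/255 ≈ 0.286275 > 0.04045 → ((0.286275+0.055)/1.055)^2.4 ≈ 0.066626
  B: 140/255 ≈ 0.549020 > 0.04045 → ((0.549020+0.055)/1.055)^2.4 ≈ 0.262251
R_lin = 0.003677, G_lin = 0.066626, B_lin = 0.262251
L = 0.2126×R + 0.7152×G + 0.0722×B
L = 0.2126×0.003677 + 0.7152×0.066626 + 0.0722×0.262251
L ≈ 0.067367


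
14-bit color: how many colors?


Colors = 2^bits = 2^14
= 16,384 colors


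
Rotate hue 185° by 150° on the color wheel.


New hue = (H + rotation) mod 360
New hue = (185 + 150) mod 360
= 335 mod 360
= 335°


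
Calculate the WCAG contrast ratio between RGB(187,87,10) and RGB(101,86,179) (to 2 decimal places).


Linearize each sRGB channel c=v/255: c/12.92 if c ≤ 0.04045 else ((c+0.055)/1.055)^2.4
L = 0.2126×R_lin + 0.7152×G_lin + 0.0722×B_lin
Color 1 (187,87,10):
  R=187: 187/255≈0.7333 > 0.04045 → ((0.7333+0.055)/1.055)^2.4 ≈ 0.49693
  G=87: 87/255≈0.3412 > 0.04045 → ((0.3412+0.055)/1.055)^2.4 ≈ 0.09531
  B=10: 10/255≈0.0392 ≤ 0.04045 → 0.0392/12.92 ≈ 0.00304
  L1 = 0.2126×0.49693 + 0.7152×0.09531 + 0.0722×0.00304 ≈ 0.17403
Color 2 (101,86,179):
  R=101: 101/255≈0.3961 > 0.04045 → ((0.3961+0.055)/1.055)^2.4 ≈ 0.13014
  G=86: 86/255≈0.3373 > 0.04045 → ((0.3373+0.055)/1.055)^2.4 ≈ 0.09306
  B=179: 179/255≈0.7020 > 0.04045 → ((0.7020+0.055)/1.055)^2.4 ≈ 0.45079
  L2 = 0.2126×0.13014 + 0.7152×0.09306 + 0.0722×0.45079 ≈ 0.12677
Lighter = 0.17403, Darker = 0.12677
Ratio = (L_lighter + 0.05) / (L_darker + 0.05)
Ratio = (0.17403 + 0.05) / (0.12677 + 0.05) = 0.22403 / 0.17677 ≈ 1.2674
Ratio ≈ 1.27:1


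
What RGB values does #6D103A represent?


6D → 109 (R)
10 → 16 (G)
3A → 58 (B)
= RGB(109, 16, 58)


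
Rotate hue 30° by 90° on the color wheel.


New hue = (H + rotation) mod 360
New hue = (30 + 90) mod 360
= 120 mod 360
= 120°


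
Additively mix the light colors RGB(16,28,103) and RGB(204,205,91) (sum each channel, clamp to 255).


Additive: each channel = min(255, C₁+C₂)
R: 16+204 = 220 → 220
G: 28+205 = 233 → 233
B: 103+91 = 194 → 194
= RGB(220, 233, 194)


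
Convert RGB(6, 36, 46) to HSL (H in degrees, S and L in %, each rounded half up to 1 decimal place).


Normalize: R'=6/255≈0.0235, G'=36/255≈0.1412, B'=46/255≈0.1804
Max=46/255, Min=6/255, Δ=Max-Min=40/255
L = (Max+Min)/2 = (46+6)/510 = 52/510 = 0.10196… → L = 10.2%
L ≤ 0.5 → S = Δ/(Max+Min) = 40/(46+6) = 40/52 = 0.76923… → S = 76.9%
(the 1/255 factors cancel in S and H, so raw channel differences can be used)
Max is B' → H = 60 × ((R-G)/Δ + 4) = 60 × ((6-36)/40 + 4)
  -30/40 + 4 = -0.75 + 4 = 3.25
  H = 60 × 3.25 = 195° → H = 195.0°
= HSL(195.0°, 76.9%, 10.2%)


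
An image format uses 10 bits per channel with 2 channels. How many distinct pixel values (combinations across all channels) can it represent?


Total bits = 10 bits/channel × 2 channels = 20 bits
Distinct pixel values = 2^20
= 1,048,576 pixel values


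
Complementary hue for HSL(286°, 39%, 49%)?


Complement = opposite side of color wheel = hue + 180°
H' = (286 + 180) mod 360 = 106°
S and L unchanged.
= HSL(106°, 39%, 49%)


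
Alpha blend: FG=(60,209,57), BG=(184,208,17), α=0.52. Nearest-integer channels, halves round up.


C = α×F + (1-α)×B, with 1-α = 0.48
R: 0.52×60 + 0.48×184 = 31.20 + 88.32 = 119.52 → 120
G: 0.52×209 + 0.48×208 = 108.68 + 99.84 = 208.52 → 209
B: 0.52×57 + 0.48×17 = 29.64 + 8.16 = 37.80 → 38
= RGB(120, 209, 38)


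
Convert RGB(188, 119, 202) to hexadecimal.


R = 188 → BC (hex)
G = 119 → 77 (hex)
B = 202 → CA (hex)
Hex = #BC77CA


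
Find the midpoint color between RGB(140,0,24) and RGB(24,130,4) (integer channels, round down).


Midpoint: each channel = ⌊(C₁+C₂)/2⌋
R: ⌊(140+24)/2⌋ = 82
G: ⌊(0+130)/2⌋ = 65
B: ⌊(24+4)/2⌋ = 14
= RGB(82, 65, 14)


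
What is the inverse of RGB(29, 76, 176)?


Invert: (255-R, 255-G, 255-B)
R: 255-29 = 226
G: 255-76 = 179
B: 255-176 = 79
= RGB(226, 179, 79)


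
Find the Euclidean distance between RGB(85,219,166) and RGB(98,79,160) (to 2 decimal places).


d = √[(R₁-R₂)² + (G₁-G₂)² + (B₁-B₂)²]
d = √[(85-98)² + (219-79)² + (166-160)²]
d = √[169 + 19600 + 36]
d = √19805
d ≈ 140.73


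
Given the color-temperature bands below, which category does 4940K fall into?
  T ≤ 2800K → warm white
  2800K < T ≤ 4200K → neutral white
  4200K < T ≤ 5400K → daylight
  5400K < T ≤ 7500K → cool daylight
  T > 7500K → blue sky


Temperature: 4940K
4200K < 4940K ≤ 5400K → daylight
Classification: daylight


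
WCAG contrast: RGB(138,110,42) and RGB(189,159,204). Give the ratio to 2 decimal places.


Linearize each sRGB channel c=v/255: c/12.92 if c ≤ 0.04045 else ((c+0.055)/1.055)^2.4
L = 0.2126×R_lin + 0.7152×G_lin + 0.0722×B_lin
Color 1 (138,110,42):
  R=138: 138/255≈0.5412 > 0.04045 → ((0.5412+0.055)/1.055)^2.4 ≈ 0.25415
  G=110: 110/255≈0.4314 > 0.04045 → ((0.4314+0.055)/1.055)^2.4 ≈ 0.15593
  B=42: 42/255≈0.1647 > 0.04045 → ((0.1647+0.055)/1.055)^2.4 ≈ 0.02315
  L1 = 0.2126×0.25415 + 0.7152×0.15593 + 0.0722×0.02315 ≈ 0.16722
Color 2 (189,159,204):
  R=189: 189/255≈0.7412 > 0.04045 → ((0.7412+0.055)/1.055)^2.4 ≈ 0.50888
  G=159: 159/255≈0.6235 > 0.04045 → ((0.6235+0.055)/1.055)^2.4 ≈ 0.34670
  B=204: 204/255≈0.8000 > 0.04045 → ((0.8000+0.055)/1.055)^2.4 ≈ 0.60383
  L2 = 0.2126×0.50888 + 0.7152×0.34670 + 0.0722×0.60383 ≈ 0.39975
Lighter = 0.39975, Darker = 0.16722
Ratio = (L_lighter + 0.05) / (L_darker + 0.05)
Ratio = (0.39975 + 0.05) / (0.16722 + 0.05) = 0.44975 / 0.21722 ≈ 2.0704
Ratio ≈ 2.07:1


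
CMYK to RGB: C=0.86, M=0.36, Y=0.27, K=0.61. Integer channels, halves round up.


R = 255 × (1-C) × (1-K) = 255 × 0.14 × 0.39 = 13.923 → 14
G = 255 × (1-M) × (1-K) = 255 × 0.64 × 0.39 = 63.648 → 64
B = 255 × (1-Y) × (1-K) = 255 × 0.73 × 0.39 = 72.5985 → 73
= RGB(14, 64, 73)


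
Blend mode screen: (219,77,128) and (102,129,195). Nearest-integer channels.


Screen: C = 255 - (255-A)×(255-B)/255, rounded to nearest integer
R: 255 - (255-219)×(255-102)/255 = 255 - 5508/255 ≈ 255 - 21.600 = 233.400 → 233
G: 255 - (255-77)×(255-129)/255 = 255 - 22428/255 ≈ 255 - 87.953 = 167.047 → 167
B: 255 - (255-128)×(255-195)/255 = 255 - 7620/255 ≈ 255 - 29.882 = 225.118 → 225
= RGB(233, 167, 225)


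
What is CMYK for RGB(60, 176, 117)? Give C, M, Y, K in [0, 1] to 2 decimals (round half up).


R'=60/255≈0.2353, G'=176/255≈0.6902, B'=117/255≈0.4588
K = 1 - max(R',G',B') = 1 - 176/255 = 79/255 = 0.30980… → 0.31
(1-R'-K)/(1-K) simplifies to (max-R)/max with max = 176:
C = (176-60)/176 = 116/176 = 0.65909… → 0.66
M = (176-176)/176 = 0/176 = 0 → 0.00
Y = (176-117)/176 = 59/176 = 0.33522… → 0.34
= CMYK(0.66, 0.00, 0.34, 0.31)


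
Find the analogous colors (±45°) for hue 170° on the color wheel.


Base hue: 170°
Left analog: (170 - 45) mod 360 = 125°
Right analog: (170 + 45) mod 360 = 215°
Analogous hues = 125° and 215°


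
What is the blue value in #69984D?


Color: #69984D
R = 69 = 105
G = 98 = 152
B = 4D = 77
Blue = 77


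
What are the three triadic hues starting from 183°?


Triadic: equally spaced at 120° intervals
H1 = 183°
H2 = (183 + 120) mod 360 = 303°
H3 = (183 + 240) mod 360 = 63°
Triadic = 183°, 303°, 63°


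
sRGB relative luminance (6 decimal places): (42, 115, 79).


Linearize each channel (sRGB transfer function): c = v/255; c_lin = c/12.92 if c ≤ 0.04045, else ((c+0.055)/1.055)^2.4
  R: 42/255 ≈ 0.164706 > 0.04045 → ((0.164706+0.055)/1.055)^2.4 ≈ 0.023153
  G: 115/255 ≈ 0.450980 > 0.04045 → ((0.450980+0.055)/1.055)^2.4 ≈ 0.171441
  B: 79/255 ≈ 0.309804 > 0.04045 → ((0.309804+0.055)/1.055)^2.4 ≈ 0.078187
R_lin = 0.023153, G_lin = 0.171441, B_lin = 0.078187
L = 0.2126×R + 0.7152×G + 0.0722×B
L = 0.2126×0.023153 + 0.7152×0.171441 + 0.0722×0.078187
L ≈ 0.133182


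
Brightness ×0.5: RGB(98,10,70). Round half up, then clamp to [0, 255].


Multiply each channel by 0.5, round half up, clamp to [0, 255]
R: 98×0.5 = 49
G: 10×0.5 = 5
B: 70×0.5 = 35
= RGB(49, 5, 35)


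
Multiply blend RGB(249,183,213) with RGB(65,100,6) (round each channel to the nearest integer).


Multiply: C = A×B/255, rounded to nearest integer
R: 249×65/255 = 16185/255 ≈ 63.471 → 63
G: 183×100/255 = 18300/255 ≈ 71.765 → 72
B: 213×6/255 = 1278/255 ≈ 5.012 → 5
= RGB(63, 72, 5)


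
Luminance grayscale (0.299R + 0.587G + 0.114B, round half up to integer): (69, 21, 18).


Gray = 0.299×R + 0.587×G + 0.114×B
Gray = 0.299×69 + 0.587×21 + 0.114×18
Gray = 20.631 + 12.327 + 2.052
Gray = 35.010 → round half up → 35
Gray = 35


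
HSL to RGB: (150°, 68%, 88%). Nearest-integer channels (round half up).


H=150°, S=0.68, L=0.88
C = (1-|2L-1|)×S = (1-|0.76|)×0.68 = 0.1632
H' = H/60 = 150/60 ≈ 2.5000; X = C×(1-|H' mod 2 - 1|) = 0.0816
m = L - C/2 = 0.88 - 0.0816 = 0.7984
Sector ⌊H'⌋ = 2 → (R',G',B') = (0.0, 0.1632, 0.0816)
RGB = ((R'+m)×255, (G'+m)×255, (B'+m)×255) = (203.592, 245.208, 224.4)
Round half up → RGB(204, 245, 224)


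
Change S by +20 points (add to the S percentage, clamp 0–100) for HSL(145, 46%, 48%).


Original S = 46%
Adjustment = +20 percentage points
New S = 46 + (20) = 66
Clamp to [0, 100] → 66
= HSL(145°, 66%, 48%)


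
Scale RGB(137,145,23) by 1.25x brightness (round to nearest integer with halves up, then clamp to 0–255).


Multiply each channel by 1.25, round half up, clamp to [0, 255]
R: 137×1.25 = 171.25 → round → 171
G: 145×1.25 = 181.25 → round → 181
B: 23×1.25 = 28.75 → round → 29
= RGB(171, 181, 29)


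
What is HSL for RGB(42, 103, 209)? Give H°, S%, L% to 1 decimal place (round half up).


Normalize: R'=42/255≈0.1647, G'=103/255≈0.4039, B'=209/255≈0.8196
Max=209/255, Min=42/255, Δ=Max-Min=167/255
L = (Max+Min)/2 = (209+42)/510 = 251/510 = 0.49215… → L = 49.2%
L ≤ 0.5 → S = Δ/(Max+Min) = 167/(209+42) = 167/251 = 0.66533… → S = 66.5%
(the 1/255 factors cancel in S and H, so raw channel differences can be used)
Max is B' → H = 60 × ((R-G)/Δ + 4) = 60 × ((42-103)/167 + 4)
  -61/167 + 4 = -0.3652… + 4 = 3.6347…
  H = 60 × 3.6347… = 218.083…° → H = 218.1°
= HSL(218.1°, 66.5%, 49.2%)


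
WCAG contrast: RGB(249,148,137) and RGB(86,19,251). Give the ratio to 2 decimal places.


Linearize each sRGB channel c=v/255: c/12.92 if c ≤ 0.04045 else ((c+0.055)/1.055)^2.4
L = 0.2126×R_lin + 0.7152×G_lin + 0.0722×B_lin
Color 1 (249,148,137):
  R=249: 249/255≈0.9765 > 0.04045 → ((0.9765+0.055)/1.055)^2.4 ≈ 0.94731
  G=148: 148/255≈0.5804 > 0.04045 → ((0.5804+0.055)/1.055)^2.4 ≈ 0.29614
  B=137: 137/255≈0.5373 > 0.04045 → ((0.5373+0.055)/1.055)^2.4 ≈ 0.25016
  L1 = 0.2126×0.94731 + 0.7152×0.29614 + 0.0722×0.25016 ≈ 0.43126
Color 2 (86,19,251):
  R=86: 86/255≈0.3373 > 0.04045 → ((0.3373+0.055)/1.055)^2.4 ≈ 0.09306
  G=19: 19/255≈0.0745 > 0.04045 → ((0.0745+0.055)/1.055)^2.4 ≈ 0.00651
  B=251: 251/255≈0.9843 > 0.04045 → ((0.9843+0.055)/1.055)^2.4 ≈ 0.96469
  L2 = 0.2126×0.09306 + 0.7152×0.00651 + 0.0722×0.96469 ≈ 0.09409
Lighter = 0.43126, Darker = 0.09409
Ratio = (L_lighter + 0.05) / (L_darker + 0.05)
Ratio = (0.43126 + 0.05) / (0.09409 + 0.05) = 0.48126 / 0.14409 ≈ 3.3399
Ratio ≈ 3.34:1


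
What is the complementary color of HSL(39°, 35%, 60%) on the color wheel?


Complement = opposite side of color wheel = hue + 180°
H' = (39 + 180) mod 360 = 219°
S and L unchanged.
= HSL(219°, 35%, 60%)


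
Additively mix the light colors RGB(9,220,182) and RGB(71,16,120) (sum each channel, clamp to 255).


Additive: each channel = min(255, C₁+C₂)
R: 9+71 = 80 → 80
G: 220+16 = 236 → 236
B: 182+120 = 302 → 255
= RGB(80, 236, 255)


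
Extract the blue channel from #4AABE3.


Color: #4AABE3
R = 4A = 74
G = AB = 171
B = E3 = 227
Blue = 227


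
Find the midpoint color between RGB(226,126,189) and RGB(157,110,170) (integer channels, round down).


Midpoint: each channel = ⌊(C₁+C₂)/2⌋
R: ⌊(226+157)/2⌋ = 191
G: ⌊(126+110)/2⌋ = 118
B: ⌊(189+170)/2⌋ = 179
= RGB(191, 118, 179)


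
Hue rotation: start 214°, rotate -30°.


New hue = (H + rotation) mod 360
New hue = (214 -30) mod 360
= 184 mod 360
= 184°


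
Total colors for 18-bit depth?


Colors = 2^bits = 2^18
= 262,144 colors


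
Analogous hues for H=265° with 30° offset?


Base hue: 265°
Left analog: (265 - 30) mod 360 = 235°
Right analog: (265 + 30) mod 360 = 295°
Analogous hues = 235° and 295°


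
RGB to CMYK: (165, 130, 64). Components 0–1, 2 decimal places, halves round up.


R'=165/255≈0.6471, G'=130/255≈0.5098, B'=64/255≈0.2510
K = 1 - max(R',G',B') = 1 - 165/255 = 90/255 = 0.35294… → 0.35
(1-R'-K)/(1-K) simplifies to (max-R)/max with max = 165:
C = (165-165)/165 = 0/165 = 0 → 0.00
M = (165-130)/165 = 35/165 = 0.21212… → 0.21
Y = (165-64)/165 = 101/165 = 0.61212… → 0.61
= CMYK(0.00, 0.21, 0.61, 0.35)


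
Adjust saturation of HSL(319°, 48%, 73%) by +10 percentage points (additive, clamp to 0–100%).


Original S = 48%
Adjustment = +10 percentage points
New S = 48 + (10) = 58
Clamp to [0, 100] → 58
= HSL(319°, 58%, 73%)


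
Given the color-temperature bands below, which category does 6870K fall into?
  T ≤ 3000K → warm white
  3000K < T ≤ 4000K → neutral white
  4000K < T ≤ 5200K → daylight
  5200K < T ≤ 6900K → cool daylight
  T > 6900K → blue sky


Temperature: 6870K
5200K < 6870K ≤ 6900K → cool daylight
Classification: cool daylight


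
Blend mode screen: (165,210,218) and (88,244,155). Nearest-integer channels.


Screen: C = 255 - (255-A)×(255-B)/255, rounded to nearest integer
R: 255 - (255-165)×(255-88)/255 = 255 - 15030/255 ≈ 255 - 58.941 = 196.059 → 196
G: 255 - (255-210)×(255-244)/255 = 255 - 495/255 ≈ 255 - 1.941 = 253.059 → 253
B: 255 - (255-218)×(255-155)/255 = 255 - 3700/255 ≈ 255 - 14.510 = 240.490 → 240
= RGB(196, 253, 240)


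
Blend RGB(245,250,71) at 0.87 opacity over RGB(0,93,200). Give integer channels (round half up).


C = α×F + (1-α)×B, with 1-α = 0.13
R: 0.87×245 + 0.13×0 = 213.15 + 0.00 = 213.15 → 213
G: 0.87×250 + 0.13×93 = 217.50 + 12.09 = 229.59 → 230
B: 0.87×71 + 0.13×200 = 61.77 + 26.00 = 87.77 → 88
= RGB(213, 230, 88)


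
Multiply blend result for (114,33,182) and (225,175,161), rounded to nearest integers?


Multiply: C = A×B/255, rounded to nearest integer
R: 114×225/255 = 25650/255 ≈ 100.588 → 101
G: 33×175/255 = 5775/255 ≈ 22.647 → 23
B: 182×161/255 = 29302/255 ≈ 114.910 → 115
= RGB(101, 23, 115)


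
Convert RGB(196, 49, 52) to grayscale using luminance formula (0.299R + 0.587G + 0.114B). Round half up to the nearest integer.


Gray = 0.299×R + 0.587×G + 0.114×B
Gray = 0.299×196 + 0.587×49 + 0.114×52
Gray = 58.604 + 28.763 + 5.928
Gray = 93.295 → round half up → 93
Gray = 93


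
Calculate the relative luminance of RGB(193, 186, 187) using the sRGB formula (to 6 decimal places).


Linearize each channel (sRGB transfer function): c = v/255; c_lin = c/12.92 if c ≤ 0.04045, else ((c+0.055)/1.055)^2.4
  R: 193/255 ≈ 0.756863 > 0.04045 → ((0.756863+0.055)/1.055)^2.4 ≈ 0.533276
  G: 186/255 ≈ 0.729412 > 0.04045 → ((0.729412+0.055)/1.055)^2.4 ≈ 0.491021
  B: 187/255 ≈ 0.733333 > 0.04045 → ((0.733333+0.055)/1.055)^2.4 ≈ 0.496933
R_lin = 0.533276, G_lin = 0.491021, B_lin = 0.496933
L = 0.2126×R + 0.7152×G + 0.0722×B
L = 0.2126×0.533276 + 0.7152×0.491021 + 0.0722×0.496933
L ≈ 0.500431


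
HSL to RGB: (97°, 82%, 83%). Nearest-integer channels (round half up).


H=97°, S=0.82, L=0.83
C = (1-|2L-1|)×S = (1-|0.66|)×0.82 = 0.2788
H' = H/60 = 97/60 ≈ 1.6167; X = C×(1-|H' mod 2 - 1|) ≈ 0.1069
m = L - C/2 = 0.83 - 0.1394 = 0.6906
Sector ⌊H'⌋ = 1 → (R',G',B') = (≈0.1069, 0.2788, 0.0)
RGB = ((R'+m)×255, (G'+m)×255, (B'+m)×255) = (203.3557, 247.197, 176.103)
Round half up → RGB(203, 247, 176)


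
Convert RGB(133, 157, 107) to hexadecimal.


R = 133 → 85 (hex)
G = 157 → 9D (hex)
B = 107 → 6B (hex)
Hex = #859D6B


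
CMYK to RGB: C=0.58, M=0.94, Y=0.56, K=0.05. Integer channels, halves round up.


R = 255 × (1-C) × (1-K) = 255 × 0.42 × 0.95 = 101.745 → 102
G = 255 × (1-M) × (1-K) = 255 × 0.06 × 0.95 = 14.535 → 15
B = 255 × (1-Y) × (1-K) = 255 × 0.44 × 0.95 = 106.59 → 107
= RGB(102, 15, 107)


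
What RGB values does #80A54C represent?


80 → 128 (R)
A5 → 165 (G)
4C → 76 (B)
= RGB(128, 165, 76)


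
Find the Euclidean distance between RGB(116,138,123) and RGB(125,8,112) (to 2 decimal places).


d = √[(R₁-R₂)² + (G₁-G₂)² + (B₁-B₂)²]
d = √[(116-125)² + (138-8)² + (123-112)²]
d = √[81 + 16900 + 121]
d = √17102
d ≈ 130.77


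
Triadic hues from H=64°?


Triadic: equally spaced at 120° intervals
H1 = 64°
H2 = (64 + 120) mod 360 = 184°
H3 = (64 + 240) mod 360 = 304°
Triadic = 64°, 184°, 304°


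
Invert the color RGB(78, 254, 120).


Invert: (255-R, 255-G, 255-B)
R: 255-78 = 177
G: 255-254 = 1
B: 255-120 = 135
= RGB(177, 1, 135)


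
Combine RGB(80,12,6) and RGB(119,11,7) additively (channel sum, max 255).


Additive: each channel = min(255, C₁+C₂)
R: 80+119 = 199 → 199
G: 12+11 = 23 → 23
B: 6+7 = 13 → 13
= RGB(199, 23, 13)


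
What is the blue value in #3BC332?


Color: #3BC332
R = 3B = 59
G = C3 = 195
B = 32 = 50
Blue = 50


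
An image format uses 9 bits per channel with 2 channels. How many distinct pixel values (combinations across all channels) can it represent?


Total bits = 9 bits/channel × 2 channels = 18 bits
Distinct pixel values = 2^18
= 262,144 pixel values


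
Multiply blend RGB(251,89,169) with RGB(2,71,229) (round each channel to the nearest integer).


Multiply: C = A×B/255, rounded to nearest integer
R: 251×2/255 = 502/255 ≈ 1.969 → 2
G: 89×71/255 = 6319/255 ≈ 24.780 → 25
B: 169×229/255 = 38701/255 ≈ 151.769 → 152
= RGB(2, 25, 152)


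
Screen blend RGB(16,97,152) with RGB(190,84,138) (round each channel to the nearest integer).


Screen: C = 255 - (255-A)×(255-B)/255, rounded to nearest integer
R: 255 - (255-16)×(255-190)/255 = 255 - 15535/255 ≈ 255 - 60.922 = 194.078 → 194
G: 255 - (255-97)×(255-84)/255 = 255 - 27018/255 ≈ 255 - 105.953 = 149.047 → 149
B: 255 - (255-152)×(255-138)/255 = 255 - 12051/255 ≈ 255 - 47.259 = 207.741 → 208
= RGB(194, 149, 208)


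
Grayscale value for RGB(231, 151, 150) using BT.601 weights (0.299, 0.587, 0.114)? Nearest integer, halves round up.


Gray = 0.299×R + 0.587×G + 0.114×B
Gray = 0.299×231 + 0.587×151 + 0.114×150
Gray = 69.069 + 88.637 + 17.100
Gray = 174.806 → round half up → 175
Gray = 175


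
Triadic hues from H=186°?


Triadic: equally spaced at 120° intervals
H1 = 186°
H2 = (186 + 120) mod 360 = 306°
H3 = (186 + 240) mod 360 = 66°
Triadic = 186°, 306°, 66°


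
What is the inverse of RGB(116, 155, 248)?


Invert: (255-R, 255-G, 255-B)
R: 255-116 = 139
G: 255-155 = 100
B: 255-248 = 7
= RGB(139, 100, 7)


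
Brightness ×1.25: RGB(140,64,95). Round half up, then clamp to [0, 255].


Multiply each channel by 1.25, round half up, clamp to [0, 255]
R: 140×1.25 = 175
G: 64×1.25 = 80
B: 95×1.25 = 118.75 → round → 119
= RGB(175, 80, 119)


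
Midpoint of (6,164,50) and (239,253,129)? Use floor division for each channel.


Midpoint: each channel = ⌊(C₁+C₂)/2⌋
R: ⌊(6+239)/2⌋ = 122
G: ⌊(164+253)/2⌋ = 208
B: ⌊(50+129)/2⌋ = 89
= RGB(122, 208, 89)


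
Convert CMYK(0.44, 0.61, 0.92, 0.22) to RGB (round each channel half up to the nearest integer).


R = 255 × (1-C) × (1-K) = 255 × 0.56 × 0.78 = 111.384 → 111
G = 255 × (1-M) × (1-K) = 255 × 0.39 × 0.78 = 77.571 → 78
B = 255 × (1-Y) × (1-K) = 255 × 0.08 × 0.78 = 15.912 → 16
= RGB(111, 78, 16)


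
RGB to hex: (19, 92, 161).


R = 19 → 13 (hex)
G = 92 → 5C (hex)
B = 161 → A1 (hex)
Hex = #135CA1


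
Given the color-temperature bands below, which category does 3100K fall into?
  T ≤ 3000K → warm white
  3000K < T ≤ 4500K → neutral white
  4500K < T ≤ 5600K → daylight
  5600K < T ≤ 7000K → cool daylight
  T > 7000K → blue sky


Temperature: 3100K
3000K < 3100K ≤ 4500K → neutral white
Classification: neutral white


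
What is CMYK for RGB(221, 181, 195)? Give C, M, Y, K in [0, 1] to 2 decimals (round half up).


R'=221/255≈0.8667, G'=181/255≈0.7098, B'=195/255≈0.7647
K = 1 - max(R',G',B') = 1 - 221/255 = 34/255 = 0.13333… → 0.13
(1-R'-K)/(1-K) simplifies to (max-R)/max with max = 221:
C = (221-221)/221 = 0/221 = 0 → 0.00
M = (221-181)/221 = 40/221 = 0.18099… → 0.18
Y = (221-195)/221 = 26/221 = 0.11764… → 0.12
= CMYK(0.00, 0.18, 0.12, 0.13)


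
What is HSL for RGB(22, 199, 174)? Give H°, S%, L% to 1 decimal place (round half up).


Normalize: R'=22/255≈0.0863, G'=199/255≈0.7804, B'=174/255≈0.6824
Max=199/255, Min=22/255, Δ=Max-Min=177/255
L = (Max+Min)/2 = (199+22)/510 = 221/510 = 0.43333… → L = 43.3%
L ≤ 0.5 → S = Δ/(Max+Min) = 177/(199+22) = 177/221 = 0.80090… → S = 80.1%
(the 1/255 factors cancel in S and H, so raw channel differences can be used)
Max is G' → H = 60 × ((B-R)/Δ + 2) = 60 × ((174-22)/177 + 2)
  152/177 + 2 = 0.8587… + 2 = 2.8587…
  H = 60 × 2.8587… = 171.525…° → H = 171.5°
= HSL(171.5°, 80.1%, 43.3%)


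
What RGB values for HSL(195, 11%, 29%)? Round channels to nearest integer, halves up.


H=195°, S=0.11, L=0.29
C = (1-|2L-1|)×S = (1-|-0.42|)×0.11 = 0.0638
H' = H/60 = 195/60 ≈ 3.2500; X = C×(1-|H' mod 2 - 1|) = 0.04785
m = L - C/2 = 0.29 - 0.0319 = 0.2581
Sector ⌊H'⌋ = 3 → (R',G',B') = (0.0, 0.04785, 0.0638)
RGB = ((R'+m)×255, (G'+m)×255, (B'+m)×255) = (65.8155, 78.01725, 82.0845)
Round half up → RGB(66, 78, 82)


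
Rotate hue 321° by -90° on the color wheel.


New hue = (H + rotation) mod 360
New hue = (321 -90) mod 360
= 231 mod 360
= 231°


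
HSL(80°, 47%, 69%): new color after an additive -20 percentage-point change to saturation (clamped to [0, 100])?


Original S = 47%
Adjustment = -20 percentage points
New S = 47 + (-20) = 27
Clamp to [0, 100] → 27
= HSL(80°, 27%, 69%)


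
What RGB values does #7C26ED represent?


7C → 124 (R)
26 → 38 (G)
ED → 237 (B)
= RGB(124, 38, 237)


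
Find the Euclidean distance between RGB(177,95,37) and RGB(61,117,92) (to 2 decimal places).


d = √[(R₁-R₂)² + (G₁-G₂)² + (B₁-B₂)²]
d = √[(177-61)² + (95-117)² + (37-92)²]
d = √[13456 + 484 + 3025]
d = √16965
d ≈ 130.25


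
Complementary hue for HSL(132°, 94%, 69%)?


Complement = opposite side of color wheel = hue + 180°
H' = (132 + 180) mod 360 = 312°
S and L unchanged.
= HSL(312°, 94%, 69%)


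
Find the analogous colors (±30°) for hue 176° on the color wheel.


Base hue: 176°
Left analog: (176 - 30) mod 360 = 146°
Right analog: (176 + 30) mod 360 = 206°
Analogous hues = 146° and 206°


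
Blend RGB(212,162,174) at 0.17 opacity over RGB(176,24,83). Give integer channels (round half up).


C = α×F + (1-α)×B, with 1-α = 0.83
R: 0.17×212 + 0.83×176 = 36.04 + 146.08 = 182.12 → 182
G: 0.17×162 + 0.83×24 = 27.54 + 19.92 = 47.46 → 47
B: 0.17×174 + 0.83×83 = 29.58 + 68.89 = 98.47 → 98
= RGB(182, 47, 98)


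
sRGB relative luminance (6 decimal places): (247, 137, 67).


Linearize each channel (sRGB transfer function): c = v/255; c_lin = c/12.92 if c ≤ 0.04045, else ((c+0.055)/1.055)^2.4
  R: 247/255 ≈ 0.968627 > 0.04045 → ((0.968627+0.055)/1.055)^2.4 ≈ 0.930111
  G: 137/255 ≈ 0.537255 > 0.04045 → ((0.537255+0.055)/1.055)^2.4 ≈ 0.250158
  B: 67/255 ≈ 0.262745 > 0.04045 → ((0.262745+0.055)/1.055)^2.4 ≈ 0.056128
R_lin = 0.930111, G_lin = 0.250158, B_lin = 0.056128
L = 0.2126×R + 0.7152×G + 0.0722×B
L = 0.2126×0.930111 + 0.7152×0.250158 + 0.0722×0.056128
L ≈ 0.380707


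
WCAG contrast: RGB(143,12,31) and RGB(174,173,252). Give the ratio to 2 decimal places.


Linearize each sRGB channel c=v/255: c/12.92 if c ≤ 0.04045 else ((c+0.055)/1.055)^2.4
L = 0.2126×R_lin + 0.7152×G_lin + 0.0722×B_lin
Color 1 (143,12,31):
  R=143: 143/255≈0.5608 > 0.04045 → ((0.5608+0.055)/1.055)^2.4 ≈ 0.27468
  G=12: 12/255≈0.0471 > 0.04045 → ((0.0471+0.055)/1.055)^2.4 ≈ 0.00368
  B=31: 31/255≈0.1216 > 0.04045 → ((0.1216+0.055)/1.055)^2.4 ≈ 0.01370
  L1 = 0.2126×0.27468 + 0.7152×0.00368 + 0.0722×0.01370 ≈ 0.06202
Color 2 (174,173,252):
  R=174: 174/255≈0.6824 > 0.04045 → ((0.6824+0.055)/1.055)^2.4 ≈ 0.42327
  G=173: 173/255≈0.6784 > 0.04045 → ((0.6784+0.055)/1.055)^2.4 ≈ 0.41789
  B=252: 252/255≈0.9882 > 0.04045 → ((0.9882+0.055)/1.055)^2.4 ≈ 0.97345
  L2 = 0.2126×0.42327 + 0.7152×0.41789 + 0.0722×0.97345 ≈ 0.45914
Lighter = 0.45914, Darker = 0.06202
Ratio = (L_lighter + 0.05) / (L_darker + 0.05)
Ratio = (0.45914 + 0.05) / (0.06202 + 0.05) = 0.50914 / 0.11202 ≈ 4.5453
Ratio ≈ 4.55:1


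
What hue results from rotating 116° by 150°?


New hue = (H + rotation) mod 360
New hue = (116 + 150) mod 360
= 266 mod 360
= 266°


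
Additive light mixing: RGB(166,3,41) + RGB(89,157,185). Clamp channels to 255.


Additive: each channel = min(255, C₁+C₂)
R: 166+89 = 255 → 255
G: 3+157 = 160 → 160
B: 41+185 = 226 → 226
= RGB(255, 160, 226)


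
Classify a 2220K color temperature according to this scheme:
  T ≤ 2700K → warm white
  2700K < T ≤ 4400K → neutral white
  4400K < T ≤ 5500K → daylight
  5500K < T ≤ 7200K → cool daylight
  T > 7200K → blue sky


Temperature: 2220K
2220K ≤ 2700K → warm white
Classification: warm white


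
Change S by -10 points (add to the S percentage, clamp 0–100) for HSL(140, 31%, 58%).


Original S = 31%
Adjustment = -10 percentage points
New S = 31 + (-10) = 21
Clamp to [0, 100] → 21
= HSL(140°, 21%, 58%)


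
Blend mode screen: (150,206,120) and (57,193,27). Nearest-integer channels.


Screen: C = 255 - (255-A)×(255-B)/255, rounded to nearest integer
R: 255 - (255-150)×(255-57)/255 = 255 - 20790/255 ≈ 255 - 81.529 = 173.471 → 173
G: 255 - (255-206)×(255-193)/255 = 255 - 3038/255 ≈ 255 - 11.914 = 243.086 → 243
B: 255 - (255-120)×(255-27)/255 = 255 - 30780/255 ≈ 255 - 120.706 = 134.294 → 134
= RGB(173, 243, 134)


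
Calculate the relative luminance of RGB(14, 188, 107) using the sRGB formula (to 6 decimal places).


Linearize each channel (sRGB transfer function): c = v/255; c_lin = c/12.92 if c ≤ 0.04045, else ((c+0.055)/1.055)^2.4
  R: 14/255 ≈ 0.054902 > 0.04045 → ((0.054902+0.055)/1.055)^2.4 ≈ 0.004391
  G: 188/255 ≈ 0.737255 > 0.04045 → ((0.737255+0.055)/1.055)^2.4 ≈ 0.502886
  B: 107/255 ≈ 0.419608 > 0.04045 → ((0.419608+0.055)/1.055)^2.4 ≈ 0.147027
R_lin = 0.004391, G_lin = 0.502886, B_lin = 0.147027
L = 0.2126×R + 0.7152×G + 0.0722×B
L = 0.2126×0.004391 + 0.7152×0.502886 + 0.0722×0.147027
L ≈ 0.371213


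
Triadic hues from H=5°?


Triadic: equally spaced at 120° intervals
H1 = 5°
H2 = (5 + 120) mod 360 = 125°
H3 = (5 + 240) mod 360 = 245°
Triadic = 5°, 125°, 245°


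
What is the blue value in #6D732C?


Color: #6D732C
R = 6D = 109
G = 73 = 115
B = 2C = 44
Blue = 44


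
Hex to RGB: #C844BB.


C8 → 200 (R)
44 → 68 (G)
BB → 187 (B)
= RGB(200, 68, 187)


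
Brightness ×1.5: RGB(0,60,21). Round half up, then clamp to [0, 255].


Multiply each channel by 1.5, round half up, clamp to [0, 255]
R: 0×1.5 = 0
G: 60×1.5 = 90
B: 21×1.5 = 31.5 → round → 32
= RGB(0, 90, 32)


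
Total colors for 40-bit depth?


Colors = 2^bits = 2^40
= 1,099,511,627,776 colors


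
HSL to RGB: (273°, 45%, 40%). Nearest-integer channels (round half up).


H=273°, S=0.45, L=0.40
C = (1-|2L-1|)×S = (1-|-0.20|)×0.45 = 0.36
H' = H/60 = 273/60 ≈ 4.5500; X = C×(1-|H' mod 2 - 1|) = 0.198
m = L - C/2 = 0.40 - 0.18 = 0.22
Sector ⌊H'⌋ = 4 → (R',G',B') = (0.198, 0.0, 0.36)
RGB = ((R'+m)×255, (G'+m)×255, (B'+m)×255) = (106.59, 56.1, 147.9)
Round half up → RGB(107, 56, 148)


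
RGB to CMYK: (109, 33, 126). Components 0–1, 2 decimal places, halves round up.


R'=109/255≈0.4275, G'=33/255≈0.1294, B'=126/255≈0.4941
K = 1 - max(R',G',B') = 1 - 126/255 = 129/255 = 0.50588… → 0.51
(1-R'-K)/(1-K) simplifies to (max-R)/max with max = 126:
C = (126-109)/126 = 17/126 = 0.13492… → 0.13
M = (126-33)/126 = 93/126 = 0.73809… → 0.74
Y = (126-126)/126 = 0/126 = 0 → 0.00
= CMYK(0.13, 0.74, 0.00, 0.51)


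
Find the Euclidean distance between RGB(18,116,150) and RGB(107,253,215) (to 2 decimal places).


d = √[(R₁-R₂)² + (G₁-G₂)² + (B₁-B₂)²]
d = √[(18-107)² + (116-253)² + (150-215)²]
d = √[7921 + 18769 + 4225]
d = √30915
d ≈ 175.83


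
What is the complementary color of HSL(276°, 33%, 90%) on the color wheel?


Complement = opposite side of color wheel = hue + 180°
H' = (276 + 180) mod 360 = 96°
S and L unchanged.
= HSL(96°, 33%, 90%)


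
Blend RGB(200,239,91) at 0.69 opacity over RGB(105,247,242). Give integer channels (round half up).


C = α×F + (1-α)×B, with 1-α = 0.31
R: 0.69×200 + 0.31×105 = 138.00 + 32.55 = 170.55 → 171
G: 0.69×239 + 0.31×247 = 164.91 + 76.57 = 241.48 → 241
B: 0.69×91 + 0.31×242 = 62.79 + 75.02 = 137.81 → 138
= RGB(171, 241, 138)


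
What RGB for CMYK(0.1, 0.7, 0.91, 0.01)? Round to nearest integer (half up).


R = 255 × (1-C) × (1-K) = 255 × 0.90 × 0.99 = 227.205 → 227
G = 255 × (1-M) × (1-K) = 255 × 0.30 × 0.99 = 75.735 → 76
B = 255 × (1-Y) × (1-K) = 255 × 0.09 × 0.99 = 22.7205 → 23
= RGB(227, 76, 23)


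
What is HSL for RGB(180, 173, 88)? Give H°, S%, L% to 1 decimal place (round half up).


Normalize: R'=180/255≈0.7059, G'=173/255≈0.6784, B'=88/255≈0.3451
Max=180/255, Min=88/255, Δ=Max-Min=92/255
L = (Max+Min)/2 = (180+88)/510 = 268/510 = 0.52549… → L = 52.5%
L > 0.5 → S = Δ/(2-Max-Min) = 92/(510-180-88) = 92/242 = 0.38016… → S = 38.0%
(the 1/255 factors cancel in S and H, so raw channel differences can be used)
Max is R' → H = 60 × (((G-B)/Δ) mod 6) = 60 × (((173-88)/92) mod 6)
  85/92 = 0.9239…
  H = 60 × 0.9239… = 55.434…° → H = 55.4°
= HSL(55.4°, 38.0%, 52.5%)
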